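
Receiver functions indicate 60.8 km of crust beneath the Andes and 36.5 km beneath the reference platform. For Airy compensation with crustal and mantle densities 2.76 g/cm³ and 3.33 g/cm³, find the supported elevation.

4.16 km

Excess crust Δ = 60.8 km − 36.5 km = 24.3 km, split between elevation h and root r with h + r = Δ.
Airy balance ρ_c h = (ρ_m − ρ_c) r gives r = h ρ_c/(ρ_m − ρ_c), so h (1 + ρ_c/(ρ_m − ρ_c)) = Δ, i.e. h = Δ (ρ_m − ρ_c)/ρ_m.
h = 24.3 km × 0.57/3.33 = 4.16 km.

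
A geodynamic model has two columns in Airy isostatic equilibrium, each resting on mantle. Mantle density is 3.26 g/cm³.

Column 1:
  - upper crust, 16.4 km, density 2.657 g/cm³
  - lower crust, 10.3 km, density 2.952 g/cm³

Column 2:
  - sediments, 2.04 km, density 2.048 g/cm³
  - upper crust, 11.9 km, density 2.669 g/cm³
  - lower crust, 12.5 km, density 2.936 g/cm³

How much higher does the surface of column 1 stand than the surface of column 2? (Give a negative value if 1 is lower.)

For any compensation level in the mantle, the mantle terms cancel and isostasy reduces to e = (Σt_1 − Σt_2) − (Σ(ρt)_1 − Σ(ρt)_2) / ρ_m.
Σt_1 = 26.7 km; Σt_2 = 26.44 km; Σ(ρt)_1 = 73.9804; Σ(ρt)_2 = 72.63902 (in km·g/cm³).
e = (26.7 − 26.44) − (73.9804 − 72.63902) / 3.26 = −0.151 km.

−0.151 km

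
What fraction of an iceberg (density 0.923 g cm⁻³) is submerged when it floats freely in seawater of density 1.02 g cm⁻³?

Submerged fraction = ρ_obj/ρ_fluid = 0.923/1.02 = 90.5%.

90.5%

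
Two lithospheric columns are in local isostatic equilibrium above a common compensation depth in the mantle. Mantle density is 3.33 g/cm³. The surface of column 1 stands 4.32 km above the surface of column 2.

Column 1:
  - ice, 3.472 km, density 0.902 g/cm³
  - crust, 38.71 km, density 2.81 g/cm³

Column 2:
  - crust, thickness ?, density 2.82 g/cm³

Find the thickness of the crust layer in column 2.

Take the compensation level at the base of the deeper column (depth z_c below the surface of column 1) and equate Σ ρ_i t_i down to z_c; mantle fills any gap and the z_c terms cancel.
Column 1: 3.472×0.902 + 38.71×2.81 + (z_c − 42.182)×3.33
Column 2: 4.32×0 + x×2.82 + (z_c − 4.32 − 0 − x)×3.33
The z_c×3.33 term appears on both sides and cancels. Collect the known terms of each column as K = Σ(ρt)_known − 3.33 × (depth of known layers): K_1 = 111.906844 − 3.33×42.182 = −28.559216; K_2 = 0 − 3.33×(4.32 + 0) = −14.3856.
Balance: K_1 = K_2 − x×(3.33 − 2.82), so x = (K_2 − K_1)/(3.33 − 2.82) = 14.1736/0.51 = 27.8 km.

27.8 km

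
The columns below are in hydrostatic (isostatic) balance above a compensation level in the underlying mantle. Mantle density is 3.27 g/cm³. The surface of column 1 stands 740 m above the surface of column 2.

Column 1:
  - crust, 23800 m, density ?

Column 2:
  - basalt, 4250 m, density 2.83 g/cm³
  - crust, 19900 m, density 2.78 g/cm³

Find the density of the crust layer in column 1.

2.68 g/cm³

Take the compensation level at the base of the deeper column (depth z_c below the surface of column 1) and equate Σ ρ_i t_i down to z_c; mantle fills any gap and the z_c terms cancel.
Column 1: 23800×ρ + (z_c − 23800)×3.27
Column 2: 740×0 + 4250×2.83 + 19900×2.78 + (z_c − 740 − 24150)×3.27
The z_c×3.27 term appears on both sides and cancels. Collect the known terms of each column as K = Σ(ρt)_known − 3.27 × (depth of known layers): K_1 = 0 − 3.27×23800 = −77826; K_2 = 67349.5 − 3.27×(740 + 24150) = −14040.8.
Balance: K_1 + 23800×ρ = K_2, so ρ = (K_2 − K_1)/23800 = 63785.2/23800 = 2.68 g/cm³.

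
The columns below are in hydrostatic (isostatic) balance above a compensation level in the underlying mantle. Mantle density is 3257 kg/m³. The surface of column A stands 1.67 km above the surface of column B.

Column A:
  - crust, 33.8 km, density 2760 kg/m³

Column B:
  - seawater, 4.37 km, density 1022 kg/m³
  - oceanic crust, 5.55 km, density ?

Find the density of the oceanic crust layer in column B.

2970 kg/m³

Take the compensation level at the base of the deeper column (depth z_c below the surface of column A) and equate Σ ρ_i t_i down to z_c; mantle fills any gap and the z_c terms cancel.
Column A: 33.8×2760 + (z_c − 33.8)×3257
Column B: 1.67×0 + 4.37×1022 + 5.55×ρ + (z_c − 1.67 − 9.92)×3257
The z_c×3257 term appears on both sides and cancels. Collect the known terms of each column as K = Σ(ρt)_known − 3257 × (depth of known layers): K_A = 93288 − 3257×33.8 = −16798.6; K_B = 4466.14 − 3257×(1.67 + 9.92) = −33282.49.
Balance: K_A = K_B + 5.55×ρ, so ρ = (K_A − K_B)/5.55 = 16483.9/5.55 = 2970 kg/m³.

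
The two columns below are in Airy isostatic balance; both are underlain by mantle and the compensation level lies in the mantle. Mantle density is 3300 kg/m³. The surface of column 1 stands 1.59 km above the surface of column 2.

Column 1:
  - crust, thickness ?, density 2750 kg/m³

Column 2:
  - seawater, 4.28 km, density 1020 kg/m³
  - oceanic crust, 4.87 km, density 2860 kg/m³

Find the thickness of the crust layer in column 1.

Take the compensation level at the base of the deeper column (depth z_c below the surface of column 1) and equate Σ ρ_i t_i down to z_c; mantle fills any gap and the z_c terms cancel.
Column 1: x×2750 + (z_c − 0 − x)×3300
Column 2: 1.59×0 + 4.28×1020 + 4.87×2860 + (z_c − 1.59 − 9.15)×3300
The z_c×3300 term appears on both sides and cancels. Collect the known terms of each column as K = Σ(ρt)_known − 3300 × (depth of known layers): K_1 = 0 − 3300×0 = 0; K_2 = 18293.8 − 3300×(1.59 + 9.15) = −17148.2.
Balance: K_1 − x×(3300 − 2750) = K_2, so x = (K_1 − K_2)/(3300 − 2750) = 17148.2/550 = 31.2 km.

31.2 km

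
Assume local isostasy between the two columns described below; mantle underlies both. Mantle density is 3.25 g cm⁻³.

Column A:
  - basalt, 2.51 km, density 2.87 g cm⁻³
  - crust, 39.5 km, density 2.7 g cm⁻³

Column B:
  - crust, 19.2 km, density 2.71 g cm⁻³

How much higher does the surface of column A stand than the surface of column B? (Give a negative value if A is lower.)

For any compensation level in the mantle, the mantle terms cancel and isostasy reduces to e = (Σt_A − Σt_B) − (Σ(ρt)_A − Σ(ρt)_B) / ρ_m.
Σt_A = 42.01 km; Σt_B = 19.2 km; Σ(ρt)_A = 113.8537; Σ(ρt)_B = 52.032 (in km·g cm⁻³).
e = (42.01 − 19.2) − (113.8537 − 52.032) / 3.25 = 3.79 km.

3.79 km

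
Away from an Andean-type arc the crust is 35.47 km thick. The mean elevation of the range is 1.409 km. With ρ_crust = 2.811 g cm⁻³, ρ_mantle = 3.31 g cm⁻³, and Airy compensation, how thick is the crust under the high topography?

44.8 km

Root depth r = h ρ_c / (ρ_m − ρ_c) = 1.409 km × 2.811 / 0.499 = 7.937 km.
Total thickness = T + h + r = 35.47 km + 1.409 km + 7.937 km = 44.8 km.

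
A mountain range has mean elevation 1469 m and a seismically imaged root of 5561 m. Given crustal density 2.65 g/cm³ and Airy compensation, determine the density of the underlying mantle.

3.35 g/cm³

Airy balance: ρ_c h = (ρ_m − ρ_c) r → ρ_m = ρ_c (1 + h/r).
ρ_m = 2.65 × (1 + 1469 m/5561 m) = 3.35 g/cm³.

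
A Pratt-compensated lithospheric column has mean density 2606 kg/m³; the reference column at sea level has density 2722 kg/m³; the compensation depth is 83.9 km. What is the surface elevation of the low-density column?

3.73 km

ρ_ref D = ρ (D + h) → h = D (ρ_ref − ρ)/ρ.
h = 83.9 km × (2722 − 2606)/2606 = 3.73 km.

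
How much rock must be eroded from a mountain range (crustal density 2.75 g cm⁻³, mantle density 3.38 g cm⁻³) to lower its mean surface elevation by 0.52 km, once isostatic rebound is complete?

2.79 km

Net drop Δ = e − u = e − e ρ_c/ρ_m = e (ρ_m − ρ_c)/ρ_m.
e = Δ ρ_m/(ρ_m − ρ_c) = 0.52 km × 3.38/0.63 = 2.79 km.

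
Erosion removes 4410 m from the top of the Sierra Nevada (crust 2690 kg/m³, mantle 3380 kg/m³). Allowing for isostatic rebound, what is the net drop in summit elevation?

900 m

Rebound u = e ρ_c/ρ_m = 4410 m × 2690/3380 = 3510 m.
Net surface drop = e − u = 4410 m − 3510 m = e (ρ_m − ρ_c)/ρ_m = 900 m.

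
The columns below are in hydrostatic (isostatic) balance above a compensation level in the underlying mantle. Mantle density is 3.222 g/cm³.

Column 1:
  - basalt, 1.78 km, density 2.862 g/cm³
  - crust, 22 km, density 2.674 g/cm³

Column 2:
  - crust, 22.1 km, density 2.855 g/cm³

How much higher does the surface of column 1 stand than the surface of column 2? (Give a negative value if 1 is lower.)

For any compensation level in the mantle, the mantle terms cancel and isostasy reduces to e = (Σt_1 − Σt_2) − (Σ(ρt)_1 − Σ(ρt)_2) / ρ_m.
Σt_1 = 23.78 km; Σt_2 = 22.1 km; Σ(ρt)_1 = 63.92236; Σ(ρt)_2 = 63.0955 (in km·g/cm³).
e = (23.78 − 22.1) − (63.92236 − 63.0955) / 3.222 = 1.42 km.

1.42 km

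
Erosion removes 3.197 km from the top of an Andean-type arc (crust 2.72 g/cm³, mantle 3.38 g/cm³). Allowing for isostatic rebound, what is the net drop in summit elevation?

0.624 km

Rebound u = e ρ_c/ρ_m = 3.197 km × 2.72/3.38 = 2.573 km.
Net surface drop = e − u = 3.197 km − 2.573 km = e (ρ_m − ρ_c)/ρ_m = 0.624 km.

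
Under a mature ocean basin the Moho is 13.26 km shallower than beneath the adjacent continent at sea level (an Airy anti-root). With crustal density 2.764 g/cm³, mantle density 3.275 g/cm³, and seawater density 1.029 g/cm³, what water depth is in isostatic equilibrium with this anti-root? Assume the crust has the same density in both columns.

3.91 km

Replacing a thickness d of crust by seawater at the top must be balanced by replacing crust with mantle at the base: d (ρ_c − ρ_w) = a (ρ_m − ρ_c).
d = a (ρ_m − ρ_c)/(ρ_c − ρ_w) = 13.26 km × 0.511/1.735 = 3.91 km.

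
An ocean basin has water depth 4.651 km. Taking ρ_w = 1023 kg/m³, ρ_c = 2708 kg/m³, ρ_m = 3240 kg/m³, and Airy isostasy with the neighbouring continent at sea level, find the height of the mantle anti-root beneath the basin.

By Archimedes' principle applied to the lithosphere: replacing crust with seawater at the top is compensated by replacing crust with mantle at the base: d (ρ_c − ρ_w) = a (ρ_m − ρ_c).
a = d (ρ_c − ρ_w)/(ρ_m − ρ_c) = 4.651 km × 1685/532 = 14.7 km.

14.7 km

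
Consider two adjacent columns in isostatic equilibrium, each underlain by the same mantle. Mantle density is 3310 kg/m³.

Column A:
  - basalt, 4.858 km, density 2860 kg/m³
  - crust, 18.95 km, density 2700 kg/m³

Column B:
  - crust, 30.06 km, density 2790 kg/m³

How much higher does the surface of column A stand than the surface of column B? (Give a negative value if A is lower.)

−0.57 km

For any compensation level in the mantle, the mantle terms cancel and isostasy reduces to e = (Σt_A − Σt_B) − (Σ(ρt)_A − Σ(ρt)_B) / ρ_m.
Σt_A = 23.808 km; Σt_B = 30.06 km; Σ(ρt)_A = 65058.88; Σ(ρt)_B = 83867.4 (in km·kg/m³).
e = (23.808 − 30.06) − (65058.88 − 83867.4) / 3310 = −0.57 km.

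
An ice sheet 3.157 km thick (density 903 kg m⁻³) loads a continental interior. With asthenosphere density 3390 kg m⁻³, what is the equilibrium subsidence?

In Airy isostatic equilibrium: the ice load ρ_ice t is balanced by mantle displaced below, ρ_m s.
s = t ρ_ice / ρ_m = 3.157 km × 903/3390 = 0.841 km.

0.841 km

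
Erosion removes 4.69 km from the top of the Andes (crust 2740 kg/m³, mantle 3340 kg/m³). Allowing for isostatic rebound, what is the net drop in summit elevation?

0.843 km

Rebound u = e ρ_c/ρ_m = 4.69 km × 2740/3340 = 3.847 km.
Net surface drop = e − u = 4.69 km − 3.847 km = e (ρ_m − ρ_c)/ρ_m = 0.843 km.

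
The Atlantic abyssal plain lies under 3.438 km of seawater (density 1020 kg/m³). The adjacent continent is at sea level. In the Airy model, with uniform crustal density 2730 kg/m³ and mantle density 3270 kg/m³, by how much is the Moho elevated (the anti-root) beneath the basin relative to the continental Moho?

10.9 km

In Airy isostatic equilibrium: replacing crust with seawater at the top is compensated by replacing crust with mantle at the base: d (ρ_c − ρ_w) = a (ρ_m − ρ_c).
a = d (ρ_c − ρ_w)/(ρ_m − ρ_c) = 3.438 km × 1710/540 = 10.9 km.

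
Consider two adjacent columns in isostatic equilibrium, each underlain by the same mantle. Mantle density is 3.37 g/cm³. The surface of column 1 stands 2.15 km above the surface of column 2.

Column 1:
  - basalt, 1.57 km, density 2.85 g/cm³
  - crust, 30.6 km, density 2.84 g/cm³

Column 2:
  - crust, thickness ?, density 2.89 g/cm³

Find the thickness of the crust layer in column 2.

Take the compensation level at the base of the deeper column (depth z_c below the surface of column 1) and equate Σ ρ_i t_i down to z_c; mantle fills any gap and the z_c terms cancel.
Column 1: 1.57×2.85 + 30.6×2.84 + (z_c − 32.17)×3.37
Column 2: 2.15×0 + x×2.89 + (z_c − 2.15 − 0 − x)×3.37
The z_c×3.37 term appears on both sides and cancels. Collect the known terms of each column as K = Σ(ρt)_known − 3.37 × (depth of known layers): K_1 = 91.3785 − 3.37×32.17 = −17.0344; K_2 = 0 − 3.37×(2.15 + 0) = −7.2455.
Balance: K_1 = K_2 − x×(3.37 − 2.89), so x = (K_2 − K_1)/(3.37 − 2.89) = 9.7889/0.48 = 20.4 km.

20.4 km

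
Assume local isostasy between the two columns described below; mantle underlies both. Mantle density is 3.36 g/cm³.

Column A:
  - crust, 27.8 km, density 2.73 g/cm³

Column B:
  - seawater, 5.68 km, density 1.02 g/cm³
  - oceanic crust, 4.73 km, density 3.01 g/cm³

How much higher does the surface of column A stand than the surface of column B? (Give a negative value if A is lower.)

For any compensation level in the mantle, the mantle terms cancel and isostasy reduces to e = (Σt_A − Σt_B) − (Σ(ρt)_A − Σ(ρt)_B) / ρ_m.
Σt_A = 27.8 km; Σt_B = 10.41 km; Σ(ρt)_A = 75.894; Σ(ρt)_B = 20.0309 (in km·g/cm³).
e = (27.8 − 10.41) − (75.894 − 20.0309) / 3.36 = 0.764 km.

0.764 km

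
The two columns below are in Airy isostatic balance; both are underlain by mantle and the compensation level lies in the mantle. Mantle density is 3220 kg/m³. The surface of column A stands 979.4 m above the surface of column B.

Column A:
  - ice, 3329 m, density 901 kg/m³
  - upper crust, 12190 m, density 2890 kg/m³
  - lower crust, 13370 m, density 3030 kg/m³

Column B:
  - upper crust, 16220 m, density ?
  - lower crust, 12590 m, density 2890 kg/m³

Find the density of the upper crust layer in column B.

Take the compensation level at the base of the deeper column (depth z_c below the surface of column A) and equate Σ ρ_i t_i down to z_c; mantle fills any gap and the z_c terms cancel.
Column A: 3329×901 + 12190×2890 + 13370×3030 + (z_c − 28889)×3220
Column B: 979.4×0 + 16220×ρ + 12590×2890 + (z_c − 979.4 − 28810)×3220
The z_c×3220 term appears on both sides and cancels. Collect the known terms of each column as K = Σ(ρt)_known − 3220 × (depth of known layers): K_A = 78739629 − 3220×28889 = −14282951; K_B = 36385100 − 3220×(979.4 + 28810) = −59536768.
Balance: K_A = K_B + 16220×ρ, so ρ = (K_A − K_B)/16220 = 45253800/16220 = 2790 kg/m³.

2790 kg/m³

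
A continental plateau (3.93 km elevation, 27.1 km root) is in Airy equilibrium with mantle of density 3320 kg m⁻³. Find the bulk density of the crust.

2900 kg m⁻³

ρ_c h = (ρ_m − ρ_c) r → ρ_c (h + r) = ρ_m r → ρ_c = ρ_m r / (h + r).
ρ_c = 3320 × 27.1 km / (3.93 km + 27.1 km) = 2900 kg m⁻³.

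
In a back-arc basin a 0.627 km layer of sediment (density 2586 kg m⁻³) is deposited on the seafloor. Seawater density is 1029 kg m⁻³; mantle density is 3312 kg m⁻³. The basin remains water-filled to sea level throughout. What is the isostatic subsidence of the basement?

0.428 km

Submarine loading: the sediment displaces seawater, and the subsidence is in turn flooded, so s (ρ_m − ρ_w) = t (ρ_sed − ρ_w).
s = 0.627 km × (2586 − 1029) / (3312 − 1029) = 0.428 km.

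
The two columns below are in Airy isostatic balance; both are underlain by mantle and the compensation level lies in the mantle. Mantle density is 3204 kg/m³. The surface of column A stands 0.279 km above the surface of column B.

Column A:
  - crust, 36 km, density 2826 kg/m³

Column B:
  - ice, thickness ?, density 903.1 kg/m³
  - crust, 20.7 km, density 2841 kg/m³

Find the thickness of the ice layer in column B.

Take the compensation level at the base of the deeper column (depth z_c below the surface of column A) and equate Σ ρ_i t_i down to z_c; mantle fills any gap and the z_c terms cancel.
Column A: 36×2826 + (z_c − 36)×3204
Column B: 0.279×0 + x×903.1 + 20.7×2841 + (z_c − 0.279 − 20.7 − x)×3204
The z_c×3204 term appears on both sides and cancels. Collect the known terms of each column as K = Σ(ρt)_known − 3204 × (depth of known layers): K_A = 101736 − 3204×36 = −13608; K_B = 58808.7 − 3204×(0.279 + 20.7) = −8408.016.
Balance: K_A = K_B − x×(3204 − 903.1), so x = (K_B − K_A)/(3204 − 903.1) = 5199.98/2300.9 = 2.26 km.

2.26 km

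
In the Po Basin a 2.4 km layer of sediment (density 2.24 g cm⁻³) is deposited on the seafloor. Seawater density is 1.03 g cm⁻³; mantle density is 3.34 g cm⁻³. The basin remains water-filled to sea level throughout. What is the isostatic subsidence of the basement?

Submarine loading: the sediment displaces seawater, and the subsidence is in turn flooded, so s (ρ_m − ρ_w) = t (ρ_sed − ρ_w).
s = 2.4 km × (2.24 − 1.03) / (3.34 − 1.03) = 1.26 km.

1.26 km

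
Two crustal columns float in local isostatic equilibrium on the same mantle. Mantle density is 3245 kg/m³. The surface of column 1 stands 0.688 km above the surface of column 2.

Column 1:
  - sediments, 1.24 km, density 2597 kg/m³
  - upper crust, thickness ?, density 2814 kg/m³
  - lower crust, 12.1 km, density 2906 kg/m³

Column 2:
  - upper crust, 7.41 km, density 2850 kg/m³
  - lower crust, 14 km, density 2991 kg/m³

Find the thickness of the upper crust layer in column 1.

Take the compensation level at the base of the deeper column (depth z_c below the surface of column 1) and equate Σ ρ_i t_i down to z_c; mantle fills any gap and the z_c terms cancel.
Column 1: 1.24×2597 + x×2814 + 12.1×2906 + (z_c − 13.34 − x)×3245
Column 2: 0.688×0 + 7.41×2850 + 14×2991 + (z_c − 0.688 − 21.41)×3245
The z_c×3245 term appears on both sides and cancels. Collect the known terms of each column as K = Σ(ρt)_known − 3245 × (depth of known layers): K_1 = 38382.88 − 3245×13.34 = −4905.42; K_2 = 62992.5 − 3245×(0.688 + 21.41) = −8715.51.
Balance: K_1 − x×(3245 − 2814) = K_2, so x = (K_1 − K_2)/(3245 − 2814) = 3810.09/431 = 8.84 km.

8.84 km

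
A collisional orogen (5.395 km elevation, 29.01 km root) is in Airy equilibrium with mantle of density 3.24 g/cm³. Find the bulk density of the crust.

ρ_c h = (ρ_m − ρ_c) r → ρ_c (h + r) = ρ_m r → ρ_c = ρ_m r / (h + r).
ρ_c = 3.24 × 29.01 km / (5.395 km + 29.01 km) = 2.73 g/cm³.

2.73 g/cm³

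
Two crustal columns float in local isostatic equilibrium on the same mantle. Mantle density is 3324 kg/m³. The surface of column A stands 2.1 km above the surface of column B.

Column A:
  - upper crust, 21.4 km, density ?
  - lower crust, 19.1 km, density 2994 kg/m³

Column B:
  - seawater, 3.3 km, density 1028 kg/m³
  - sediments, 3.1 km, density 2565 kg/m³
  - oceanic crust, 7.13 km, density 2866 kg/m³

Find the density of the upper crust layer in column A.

2680 kg/m³

Take the compensation level at the base of the deeper column (depth z_c below the surface of column A) and equate Σ ρ_i t_i down to z_c; mantle fills any gap and the z_c terms cancel.
Column A: 21.4×ρ + 19.1×2994 + (z_c − 40.5)×3324
Column B: 2.1×0 + 3.3×1028 + 3.1×2565 + 7.13×2866 + (z_c − 2.1 − 13.53)×3324
The z_c×3324 term appears on both sides and cancels. Collect the known terms of each column as K = Σ(ρt)_known − 3324 × (depth of known layers): K_A = 57185.4 − 3324×40.5 = −77436.6; K_B = 31778.48 − 3324×(2.1 + 13.53) = −20175.64.
Balance: K_A + 21.4×ρ = K_B, so ρ = (K_B − K_A)/21.4 = 57261/21.4 = 2680 kg/m³.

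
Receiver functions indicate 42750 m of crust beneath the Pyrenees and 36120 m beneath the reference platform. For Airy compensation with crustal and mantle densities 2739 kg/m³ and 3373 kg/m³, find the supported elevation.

1250 m

Excess crust Δ = 42750 m − 36120 m = 6630 m, split between elevation h and root r with h + r = Δ.
Airy balance ρ_c h = (ρ_m − ρ_c) r gives r = h ρ_c/(ρ_m − ρ_c), so h (1 + ρ_c/(ρ_m − ρ_c)) = Δ, i.e. h = Δ (ρ_m − ρ_c)/ρ_m.
h = 6630 m × 634/3373 = 1250 m.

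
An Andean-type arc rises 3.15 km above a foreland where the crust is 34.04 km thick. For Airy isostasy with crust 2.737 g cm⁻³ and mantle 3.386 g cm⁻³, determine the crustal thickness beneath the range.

50.5 km

Root depth r = h ρ_c / (ρ_m − ρ_c) = 3.15 km × 2.737 / 0.649 = 13.28 km.
Total thickness = T + h + r = 34.04 km + 3.15 km + 13.28 km = 50.5 km.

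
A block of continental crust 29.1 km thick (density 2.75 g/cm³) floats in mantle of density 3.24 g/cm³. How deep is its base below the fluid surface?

24.7 km

Draft d = t ρ_obj/ρ_fluid = 29.1 km × 2.75/3.24 = 24.7 km.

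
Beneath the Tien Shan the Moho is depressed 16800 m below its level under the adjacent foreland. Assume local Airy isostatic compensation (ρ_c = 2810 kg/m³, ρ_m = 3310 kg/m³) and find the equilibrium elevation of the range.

In Airy isostatic equilibrium: ρ_c h = (ρ_m − ρ_c) r.
h = r (ρ_m − ρ_c) / ρ_c = 16800 m × (3310 − 2810) / 2810 = 2990 m.

2990 m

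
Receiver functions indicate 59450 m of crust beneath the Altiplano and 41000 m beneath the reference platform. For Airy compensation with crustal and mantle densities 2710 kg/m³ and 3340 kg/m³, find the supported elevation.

Excess crust Δ = 59450 m − 41000 m = 18450 m, split between elevation h and root r with h + r = Δ.
Airy balance ρ_c h = (ρ_m − ρ_c) r gives r = h ρ_c/(ρ_m − ρ_c), so h (1 + ρ_c/(ρ_m − ρ_c)) = Δ, i.e. h = Δ (ρ_m − ρ_c)/ρ_m.
h = 18450 m × 630/3340 = 3480 m.

3480 m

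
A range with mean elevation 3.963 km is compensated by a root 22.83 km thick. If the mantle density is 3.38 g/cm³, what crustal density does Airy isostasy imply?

2.88 g/cm³

ρ_c h = (ρ_m − ρ_c) r → ρ_c (h + r) = ρ_m r → ρ_c = ρ_m r / (h + r).
ρ_c = 3.38 × 22.83 km / (3.963 km + 22.83 km) = 2.88 g/cm³.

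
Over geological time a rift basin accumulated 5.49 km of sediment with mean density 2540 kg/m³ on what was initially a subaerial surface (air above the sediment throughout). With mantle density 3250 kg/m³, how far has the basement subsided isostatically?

Subaerial load: s = t ρ_sed / ρ_m = 5.49 km × 2540/3250 = 4.29 km.

4.29 km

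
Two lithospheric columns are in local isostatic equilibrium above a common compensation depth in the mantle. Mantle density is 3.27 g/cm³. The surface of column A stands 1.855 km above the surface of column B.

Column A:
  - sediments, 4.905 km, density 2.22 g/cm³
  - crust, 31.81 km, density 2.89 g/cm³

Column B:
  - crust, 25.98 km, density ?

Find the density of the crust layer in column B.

2.84 g/cm³

Take the compensation level at the base of the deeper column (depth z_c below the surface of column A) and equate Σ ρ_i t_i down to z_c; mantle fills any gap and the z_c terms cancel.
Column A: 4.905×2.22 + 31.81×2.89 + (z_c − 36.715)×3.27
Column B: 1.855×0 + 25.98×ρ + (z_c − 1.855 − 25.98)×3.27
The z_c×3.27 term appears on both sides and cancels. Collect the known terms of each column as K = Σ(ρt)_known − 3.27 × (depth of known layers): K_A = 102.82 − 3.27×36.715 = −17.23805; K_B = 0 − 3.27×(1.855 + 25.98) = −91.02045.
Balance: K_A = K_B + 25.98×ρ, so ρ = (K_A − K_B)/25.98 = 73.7824/25.98 = 2.84 g/cm³.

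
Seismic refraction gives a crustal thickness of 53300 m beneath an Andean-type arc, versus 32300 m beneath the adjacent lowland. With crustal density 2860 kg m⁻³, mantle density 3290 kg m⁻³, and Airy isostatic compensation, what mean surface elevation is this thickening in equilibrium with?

2740 m

Excess crust Δ = 53300 m − 32300 m = 21000 m, split between elevation h and root r with h + r = Δ.
Airy balance ρ_c h = (ρ_m − ρ_c) r gives r = h ρ_c/(ρ_m − ρ_c), so h (1 + ρ_c/(ρ_m − ρ_c)) = Δ, i.e. h = Δ (ρ_m − ρ_c)/ρ_m.
h = 21000 m × 430/3290 = 2740 m.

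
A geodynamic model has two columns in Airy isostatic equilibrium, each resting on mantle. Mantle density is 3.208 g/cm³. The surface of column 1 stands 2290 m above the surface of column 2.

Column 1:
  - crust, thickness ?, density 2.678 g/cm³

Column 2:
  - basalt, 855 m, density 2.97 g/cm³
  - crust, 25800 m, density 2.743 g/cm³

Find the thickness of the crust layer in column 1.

36900 m

Take the compensation level at the base of the deeper column (depth z_c below the surface of column 1) and equate Σ ρ_i t_i down to z_c; mantle fills any gap and the z_c terms cancel.
Column 1: x×2.678 + (z_c − 0 − x)×3.208
Column 2: 2290×0 + 855×2.97 + 25800×2.743 + (z_c − 2290 − 26655)×3.208
The z_c×3.208 term appears on both sides and cancels. Collect the known terms of each column as K = Σ(ρt)_known − 3.208 × (depth of known layers): K_1 = 0 − 3.208×0 = 0; K_2 = 73308.75 − 3.208×(2290 + 26655) = −19546.81.
Balance: K_1 − x×(3.208 − 2.678) = K_2, so x = (K_1 − K_2)/(3.208 − 2.678) = 19546.8/0.53 = 36900 m.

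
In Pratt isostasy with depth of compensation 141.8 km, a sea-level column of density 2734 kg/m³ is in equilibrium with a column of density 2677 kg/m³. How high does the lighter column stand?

3.02 km

ρ_ref D = ρ (D + h) → h = D (ρ_ref − ρ)/ρ.
h = 141.8 km × (2734 − 2677)/2677 = 3.02 km.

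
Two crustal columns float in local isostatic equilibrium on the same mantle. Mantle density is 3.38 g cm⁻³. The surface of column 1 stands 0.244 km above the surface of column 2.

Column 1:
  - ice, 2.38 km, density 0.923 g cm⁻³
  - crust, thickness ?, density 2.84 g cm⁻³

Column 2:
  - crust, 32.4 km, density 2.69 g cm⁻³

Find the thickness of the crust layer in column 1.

32.1 km

Take the compensation level at the base of the deeper column (depth z_c below the surface of column 1) and equate Σ ρ_i t_i down to z_c; mantle fills any gap and the z_c terms cancel.
Column 1: 2.38×0.923 + x×2.84 + (z_c − 2.38 − x)×3.38
Column 2: 0.244×0 + 32.4×2.69 + (z_c − 0.244 − 32.4)×3.38
The z_c×3.38 term appears on both sides and cancels. Collect the known terms of each column as K = Σ(ρt)_known − 3.38 × (depth of known layers): K_1 = 2.19674 − 3.38×2.38 = −5.84766; K_2 = 87.156 − 3.38×(0.244 + 32.4) = −23.18072.
Balance: K_1 − x×(3.38 − 2.84) = K_2, so x = (K_1 − K_2)/(3.38 − 2.84) = 17.3331/0.54 = 32.1 km.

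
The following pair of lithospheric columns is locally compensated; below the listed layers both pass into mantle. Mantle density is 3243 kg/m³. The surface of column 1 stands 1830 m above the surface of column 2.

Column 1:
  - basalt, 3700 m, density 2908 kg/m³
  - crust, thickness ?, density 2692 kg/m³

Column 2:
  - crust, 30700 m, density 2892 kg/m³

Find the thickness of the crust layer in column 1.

28100 m

Take the compensation level at the base of the deeper column (depth z_c below the surface of column 1) and equate Σ ρ_i t_i down to z_c; mantle fills any gap and the z_c terms cancel.
Column 1: 3700×2908 + x×2692 + (z_c − 3700 − x)×3243
Column 2: 1830×0 + 30700×2892 + (z_c − 1830 − 30700)×3243
The z_c×3243 term appears on both sides and cancels. Collect the known terms of each column as K = Σ(ρt)_known − 3243 × (depth of known layers): K_1 = 10759600 − 3243×3700 = −1239500; K_2 = 88784400 − 3243×(1830 + 30700) = −16710390.
Balance: K_1 − x×(3243 − 2692) = K_2, so x = (K_1 − K_2)/(3243 − 2692) = 15470900/551 = 28100 m.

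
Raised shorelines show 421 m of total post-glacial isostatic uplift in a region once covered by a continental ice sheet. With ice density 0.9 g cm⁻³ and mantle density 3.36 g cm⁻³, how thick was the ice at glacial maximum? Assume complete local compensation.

1570 m

u = t ρ_ice/ρ_m → t = u ρ_m/ρ_ice = 421 m × 3.36/0.9 = 1570 m.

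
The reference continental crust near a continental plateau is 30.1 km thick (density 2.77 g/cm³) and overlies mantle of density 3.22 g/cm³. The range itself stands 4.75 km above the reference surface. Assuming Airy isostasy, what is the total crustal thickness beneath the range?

64.1 km

Root depth r = h ρ_c / (ρ_m − ρ_c) = 4.75 km × 2.77 / 0.45 = 29.24 km.
Total thickness = T + h + r = 30.1 km + 4.75 km + 29.24 km = 64.1 km.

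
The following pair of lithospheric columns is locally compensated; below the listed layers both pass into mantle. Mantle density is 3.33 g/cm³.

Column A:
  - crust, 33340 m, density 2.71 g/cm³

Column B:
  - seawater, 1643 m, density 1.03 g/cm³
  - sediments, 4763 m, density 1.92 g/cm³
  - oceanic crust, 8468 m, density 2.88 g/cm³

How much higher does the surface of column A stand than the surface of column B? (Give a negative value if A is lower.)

For any compensation level in the mantle, the mantle terms cancel and isostasy reduces to e = (Σt_A − Σt_B) − (Σ(ρt)_A − Σ(ρt)_B) / ρ_m.
Σt_A = 33340 m; Σt_B = 14874 m; Σ(ρt)_A = 90351.4; Σ(ρt)_B = 35225.09 (in m·g/cm³).
e = (33340 − 14874) − (90351.4 − 35225.09) / 3.33 = 1910 m.

1910 m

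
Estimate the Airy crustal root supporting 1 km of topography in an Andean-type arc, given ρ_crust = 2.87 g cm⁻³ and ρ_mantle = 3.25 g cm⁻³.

By Archimedes' principle applied to the lithosphere: the weight of the topography is balanced by the buoyancy of the root, ρ_c h = (ρ_m − ρ_c) r.
r = h · ρ_c / (ρ_m − ρ_c) = 1 km × 2.87 / (3.25 − 2.87) = 7.55 km.

7.55 km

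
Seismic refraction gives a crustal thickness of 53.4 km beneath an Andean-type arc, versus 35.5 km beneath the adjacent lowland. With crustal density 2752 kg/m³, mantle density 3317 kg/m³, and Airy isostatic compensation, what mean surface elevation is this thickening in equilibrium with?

3.05 km

Excess crust Δ = 53.4 km − 35.5 km = 17.9 km, split between elevation h and root r with h + r = Δ.
Airy balance ρ_c h = (ρ_m − ρ_c) r gives r = h ρ_c/(ρ_m − ρ_c), so h (1 + ρ_c/(ρ_m − ρ_c)) = Δ, i.e. h = Δ (ρ_m − ρ_c)/ρ_m.
h = 17.9 km × 565/3317 = 3.05 km.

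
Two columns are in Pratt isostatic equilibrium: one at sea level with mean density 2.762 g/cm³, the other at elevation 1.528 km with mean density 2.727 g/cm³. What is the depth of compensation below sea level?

119 km

ρ_ref D = ρ (D + h) → D (ρ_ref − ρ) = ρ h.
D = ρ h/(ρ_ref − ρ) = 2.727 × 1.528 km/(2.762 − 2.727) = 119 km.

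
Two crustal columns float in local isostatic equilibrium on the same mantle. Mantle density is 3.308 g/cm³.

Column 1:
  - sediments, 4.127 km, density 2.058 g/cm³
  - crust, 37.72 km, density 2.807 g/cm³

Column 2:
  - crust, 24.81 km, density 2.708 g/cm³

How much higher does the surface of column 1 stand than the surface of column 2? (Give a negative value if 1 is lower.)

2.77 km

For any compensation level in the mantle, the mantle terms cancel and isostasy reduces to e = (Σt_1 − Σt_2) − (Σ(ρt)_1 − Σ(ρt)_2) / ρ_m.
Σt_1 = 41.847 km; Σt_2 = 24.81 km; Σ(ρt)_1 = 114.373406; Σ(ρt)_2 = 67.18548 (in km·g/cm³).
e = (41.847 − 24.81) − (114.373406 − 67.18548) / 3.308 = 2.77 km.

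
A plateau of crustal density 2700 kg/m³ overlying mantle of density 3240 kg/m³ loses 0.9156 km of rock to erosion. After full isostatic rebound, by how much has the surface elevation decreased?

Rebound u = e ρ_c/ρ_m = 0.9156 km × 2700/3240 = 0.763 km.
Net surface drop = e − u = 0.9156 km − 0.763 km = e (ρ_m − ρ_c)/ρ_m = 0.153 km.

0.153 km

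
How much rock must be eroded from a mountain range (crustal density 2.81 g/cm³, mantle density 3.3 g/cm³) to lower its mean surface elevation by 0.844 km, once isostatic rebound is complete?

5.68 km

Net drop Δ = e − u = e − e ρ_c/ρ_m = e (ρ_m − ρ_c)/ρ_m.
e = Δ ρ_m/(ρ_m − ρ_c) = 0.844 km × 3.3/0.49 = 5.68 km.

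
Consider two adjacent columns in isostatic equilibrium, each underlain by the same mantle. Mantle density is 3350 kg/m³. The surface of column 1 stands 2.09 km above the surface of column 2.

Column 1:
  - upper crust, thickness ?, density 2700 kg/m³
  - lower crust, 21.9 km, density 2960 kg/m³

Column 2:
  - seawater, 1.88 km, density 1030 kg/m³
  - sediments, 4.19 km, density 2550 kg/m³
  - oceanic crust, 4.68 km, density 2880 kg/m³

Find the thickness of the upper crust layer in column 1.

12.9 km

Take the compensation level at the base of the deeper column (depth z_c below the surface of column 1) and equate Σ ρ_i t_i down to z_c; mantle fills any gap and the z_c terms cancel.
Column 1: x×2700 + 21.9×2960 + (z_c − 21.9 − x)×3350
Column 2: 2.09×0 + 1.88×1030 + 4.19×2550 + 4.68×2880 + (z_c − 2.09 − 10.75)×3350
The z_c×3350 term appears on both sides and cancels. Collect the known terms of each column as K = Σ(ρt)_known − 3350 × (depth of known layers): K_1 = 64824 − 3350×21.9 = −8541; K_2 = 26099.3 − 3350×(2.09 + 10.75) = −16914.7.
Balance: K_1 − x×(3350 − 2700) = K_2, so x = (K_1 − K_2)/(3350 − 2700) = 8373.7/650 = 12.9 km.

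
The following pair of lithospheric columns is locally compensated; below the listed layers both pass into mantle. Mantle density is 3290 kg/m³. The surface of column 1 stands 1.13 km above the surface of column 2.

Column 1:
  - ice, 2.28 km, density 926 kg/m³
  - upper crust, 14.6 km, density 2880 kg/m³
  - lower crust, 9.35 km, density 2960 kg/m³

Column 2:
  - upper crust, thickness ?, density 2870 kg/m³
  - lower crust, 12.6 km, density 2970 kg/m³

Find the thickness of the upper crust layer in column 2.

16 km

Take the compensation level at the base of the deeper column (depth z_c below the surface of column 1) and equate Σ ρ_i t_i down to z_c; mantle fills any gap and the z_c terms cancel.
Column 1: 2.28×926 + 14.6×2880 + 9.35×2960 + (z_c − 26.23)×3290
Column 2: 1.13×0 + x×2870 + 12.6×2970 + (z_c − 1.13 − 12.6 − x)×3290
The z_c×3290 term appears on both sides and cancels. Collect the known terms of each column as K = Σ(ρt)_known − 3290 × (depth of known layers): K_1 = 71835.28 − 3290×26.23 = −14461.42; K_2 = 37422 − 3290×(1.13 + 12.6) = −7749.7.
Balance: K_1 = K_2 − x×(3290 − 2870), so x = (K_2 − K_1)/(3290 − 2870) = 6711.72/420 = 16 km.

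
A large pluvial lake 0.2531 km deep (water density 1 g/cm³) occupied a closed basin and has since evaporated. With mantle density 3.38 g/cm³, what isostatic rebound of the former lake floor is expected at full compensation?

u = d ρ_w/ρ_m = 0.2531 km × 1/3.38 = 0.0749 km.

0.0749 km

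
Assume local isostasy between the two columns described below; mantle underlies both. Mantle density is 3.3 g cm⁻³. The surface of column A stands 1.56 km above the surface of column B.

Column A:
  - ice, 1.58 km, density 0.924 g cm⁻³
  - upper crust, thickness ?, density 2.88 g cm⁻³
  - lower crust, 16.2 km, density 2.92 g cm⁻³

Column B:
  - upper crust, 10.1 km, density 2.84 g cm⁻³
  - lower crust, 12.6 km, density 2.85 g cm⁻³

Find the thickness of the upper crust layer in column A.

13.2 km

Take the compensation level at the base of the deeper column (depth z_c below the surface of column A) and equate Σ ρ_i t_i down to z_c; mantle fills any gap and the z_c terms cancel.
Column A: 1.58×0.924 + x×2.88 + 16.2×2.92 + (z_c − 17.78 − x)×3.3
Column B: 1.56×0 + 10.1×2.84 + 12.6×2.85 + (z_c − 1.56 − 22.7)×3.3
The z_c×3.3 term appears on both sides and cancels. Collect the known terms of each column as K = Σ(ρt)_known − 3.3 × (depth of known layers): K_A = 48.76392 − 3.3×17.78 = −9.91008; K_B = 64.594 − 3.3×(1.56 + 22.7) = −15.464.
Balance: K_A − x×(3.3 − 2.88) = K_B, so x = (K_A − K_B)/(3.3 − 2.88) = 5.55392/0.42 = 13.2 km.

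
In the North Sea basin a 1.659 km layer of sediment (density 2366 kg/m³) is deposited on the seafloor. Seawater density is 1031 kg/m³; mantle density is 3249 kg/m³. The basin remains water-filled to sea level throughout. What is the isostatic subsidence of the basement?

0.999 km

Submarine loading: the sediment displaces seawater, and the subsidence is in turn flooded, so s (ρ_m − ρ_w) = t (ρ_sed − ρ_w).
s = 1.659 km × (2366 − 1031) / (3249 − 1031) = 0.999 km.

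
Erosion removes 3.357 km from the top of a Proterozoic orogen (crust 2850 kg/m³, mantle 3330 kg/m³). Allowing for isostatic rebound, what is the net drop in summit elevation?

0.484 km

Rebound u = e ρ_c/ρ_m = 3.357 km × 2850/3330 = 2.873 km.
Net surface drop = e − u = 3.357 km − 2.873 km = e (ρ_m − ρ_c)/ρ_m = 0.484 km.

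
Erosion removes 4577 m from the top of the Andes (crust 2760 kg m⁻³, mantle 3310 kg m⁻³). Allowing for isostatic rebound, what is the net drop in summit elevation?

761 m

Rebound u = e ρ_c/ρ_m = 4577 m × 2760/3310 = 3816 m.
Net surface drop = e − u = 4577 m − 3816 m = e (ρ_m − ρ_c)/ρ_m = 761 m.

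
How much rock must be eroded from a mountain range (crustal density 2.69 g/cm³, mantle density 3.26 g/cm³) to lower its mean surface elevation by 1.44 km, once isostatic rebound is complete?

Net drop Δ = e − u = e − e ρ_c/ρ_m = e (ρ_m − ρ_c)/ρ_m.
e = Δ ρ_m/(ρ_m − ρ_c) = 1.44 km × 3.26/0.57 = 8.24 km.

8.24 km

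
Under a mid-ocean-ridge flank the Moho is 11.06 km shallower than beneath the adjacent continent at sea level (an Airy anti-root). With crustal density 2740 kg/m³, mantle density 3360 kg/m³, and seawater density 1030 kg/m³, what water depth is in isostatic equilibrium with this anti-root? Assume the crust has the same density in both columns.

4.01 km

Replacing a thickness d of crust by seawater at the top must be balanced by replacing crust with mantle at the base: d (ρ_c − ρ_w) = a (ρ_m − ρ_c).
d = a (ρ_m − ρ_c)/(ρ_c − ρ_w) = 11.06 km × 620/1710 = 4.01 km.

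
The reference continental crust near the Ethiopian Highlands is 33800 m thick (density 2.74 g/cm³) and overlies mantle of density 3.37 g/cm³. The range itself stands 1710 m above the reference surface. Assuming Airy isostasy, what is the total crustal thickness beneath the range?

42900 m

Root depth r = h ρ_c / (ρ_m − ρ_c) = 1710 m × 2.74 / 0.63 = 7437 m.
Total thickness = T + h + r = 33800 m + 1710 m + 7437 m = 42900 m.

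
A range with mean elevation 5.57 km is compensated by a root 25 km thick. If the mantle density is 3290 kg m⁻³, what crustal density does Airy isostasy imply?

ρ_c h = (ρ_m − ρ_c) r → ρ_c (h + r) = ρ_m r → ρ_c = ρ_m r / (h + r).
ρ_c = 3290 × 25 km / (5.57 km + 25 km) = 2690 kg m⁻³.

2690 kg m⁻³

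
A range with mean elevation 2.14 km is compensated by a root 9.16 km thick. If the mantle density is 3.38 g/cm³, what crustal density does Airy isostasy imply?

ρ_c h = (ρ_m − ρ_c) r → ρ_c (h + r) = ρ_m r → ρ_c = ρ_m r / (h + r).
ρ_c = 3.38 × 9.16 km / (2.14 km + 9.16 km) = 2.74 g/cm³.

2.74 g/cm³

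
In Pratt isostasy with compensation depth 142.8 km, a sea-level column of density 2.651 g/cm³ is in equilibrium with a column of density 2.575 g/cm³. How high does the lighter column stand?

ρ_ref D = ρ (D + h) → h = D (ρ_ref − ρ)/ρ.
h = 142.8 km × (2.651 − 2.575)/2.575 = 4.21 km.

4.21 km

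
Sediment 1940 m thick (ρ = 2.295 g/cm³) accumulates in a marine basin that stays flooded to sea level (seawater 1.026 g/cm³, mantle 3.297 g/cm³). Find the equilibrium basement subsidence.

1080 m

Submarine loading: the sediment displaces seawater, and the subsidence is in turn flooded, so s (ρ_m − ρ_w) = t (ρ_sed − ρ_w).
s = 1940 m × (2.295 − 1.026) / (3.297 − 1.026) = 1080 m.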